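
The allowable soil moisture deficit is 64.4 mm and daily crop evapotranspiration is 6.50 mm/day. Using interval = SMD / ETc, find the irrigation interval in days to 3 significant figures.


interval = 64.4 / 6.50 = 9.91 days
Therefore the irrigation interval = 9.91 days.


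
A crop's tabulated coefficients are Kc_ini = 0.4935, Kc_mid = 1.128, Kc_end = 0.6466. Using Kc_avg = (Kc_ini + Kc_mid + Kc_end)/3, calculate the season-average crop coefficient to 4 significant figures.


Kc_avg = (0.4935 + 1.128 + 0.6466)/3 = 0.7560
Therefore the season-average crop coefficient = 0.7560.


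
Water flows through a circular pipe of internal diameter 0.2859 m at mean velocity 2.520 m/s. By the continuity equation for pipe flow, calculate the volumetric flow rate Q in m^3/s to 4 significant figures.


Approach: apply the continuity equation for pipe flow, Q = A * v with A = pi*(D/2)^2.
A = pi*(0.2859/2)^2 = 0.0641975 m^2
Q = 0.0641975 * 2.520 = 0.1618 m^3/s
Therefore the volumetric flow rate Q = 0.1618 m^3/s.


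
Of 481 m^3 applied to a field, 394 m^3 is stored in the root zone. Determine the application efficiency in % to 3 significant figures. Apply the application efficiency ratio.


Approach: apply the application efficiency ratio, Ea = (stored/applied)*100.
Ea = (394/481)*100 = 81.9 %
Therefore the application efficiency = 81.9 %.


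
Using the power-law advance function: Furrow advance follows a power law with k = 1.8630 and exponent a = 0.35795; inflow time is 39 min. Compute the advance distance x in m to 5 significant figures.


Approach: apply the power-law advance function, x = k*t^a.
x = 1.8630 * 39^0.35795 = 6.9141 m
Therefore the advance distance x = 6.9141 m.


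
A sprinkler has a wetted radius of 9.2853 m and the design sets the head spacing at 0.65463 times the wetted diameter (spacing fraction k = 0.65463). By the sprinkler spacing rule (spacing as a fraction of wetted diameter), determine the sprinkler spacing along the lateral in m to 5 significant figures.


Approach: apply the sprinkler spacing rule (spacing as a fraction of wetted diameter), S = k*(2*R).
S = 0.65463 * (2 * 9.2853) = 12.157 m
Therefore the sprinkler spacing along the lateral = 12.157 m.


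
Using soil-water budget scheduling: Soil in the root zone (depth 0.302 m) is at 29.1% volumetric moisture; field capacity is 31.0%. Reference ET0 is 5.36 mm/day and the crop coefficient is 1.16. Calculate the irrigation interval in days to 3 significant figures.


Approach: apply soil-water budget scheduling, SMD = (FC-theta)/100*depth*1000; ETc = ET0*Kc; interval = SMD/ETc.
Step 1 — soil moisture deficit:
  SMD = (31.0 - 29.1)/100 * 0.302 * 1000 = 5.7380 mm
Step 2 — daily crop ET (ETc = ET0*Kc):
  ETc = 5.36 * 1.16 = 6.2176 mm/day
Step 3 — irrigation interval (SMD/ETc):
  interval = 5.7380 / 6.2176 = 0.923 days
Therefore the irrigation interval = 0.923 days.


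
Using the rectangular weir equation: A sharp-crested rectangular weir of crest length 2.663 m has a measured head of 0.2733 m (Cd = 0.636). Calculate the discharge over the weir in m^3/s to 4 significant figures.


Approach: apply the rectangular weir equation, Q = (2/3)*Cd*L*sqrt(2g)*H^1.5.
Q = (2/3)*0.636*2.663*sqrt(2*9.81)*0.2733^1.5 = 0.7146 m^3/s
Therefore the discharge over the weir = 0.7146 m^3/s.


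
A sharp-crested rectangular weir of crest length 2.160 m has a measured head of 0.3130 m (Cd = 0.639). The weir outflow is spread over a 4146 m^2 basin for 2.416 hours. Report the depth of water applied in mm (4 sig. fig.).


Approach: apply the rectangular weir equation with a volume-to-depth conversion, Q = (2/3)*Cd*L*sqrt(2g)*H^1.5; d = Q*t/A * 1000.
Step 1 — weir discharge:
  Q = (2/3)*0.639*2.160*sqrt(2*9.81)*0.3130^1.5 = 0.713722 m^3/s
Step 2 — volume: V = 0.713722 * 2.416*3600 = 6207.67 m^3
Step 3 — depth: d = V/A * 1000 = 6207.67/4146 * 1000 = 1497 mm
Therefore the depth of water applied = 1497 mm.


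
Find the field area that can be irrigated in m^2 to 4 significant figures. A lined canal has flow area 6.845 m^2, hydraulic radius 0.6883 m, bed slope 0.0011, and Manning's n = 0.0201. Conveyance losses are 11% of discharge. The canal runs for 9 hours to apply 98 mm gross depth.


Approach: apply Manning's equation with a conveyance and depth budget, Q = (1/n)*A*R^(2/3)*S^(1/2); Q_field = Q*(1-loss); Area = Q_field*t/(d/1000).
Step 1 — canal discharge (Manning's equation):
  Q = (1/0.0201) * 6.845 * 0.6883^(2/3) * 0.0011^(1/2) = 8.80492 m^3/s
Step 2 — delivered flow: Q_field = 8.80492*(1 - 11/100) = 7.83638 m^3/s
Step 3 — volume delivered: V = 7.83638 * 9*3600 = 253899 m^3
Step 4 — area served: A = V / (depth/1000) = 253899 / 0.098 = 2591000 m^2
Therefore the field area that can be irrigated = 2591000 m^2.


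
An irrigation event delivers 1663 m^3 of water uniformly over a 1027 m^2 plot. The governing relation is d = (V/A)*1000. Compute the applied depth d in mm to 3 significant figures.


d = (1663 / 1027) * 1000 = 1620 mm
Therefore the applied depth d = 1620 mm.


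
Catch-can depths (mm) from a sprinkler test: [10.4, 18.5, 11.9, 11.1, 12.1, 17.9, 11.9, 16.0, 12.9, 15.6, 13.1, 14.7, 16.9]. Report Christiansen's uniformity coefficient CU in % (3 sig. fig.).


Approach: apply Christiansen's uniformity coefficient, CU = (1 - mean_abs_deviation/mean)*100.
mean = 14.077 mm
mean |d_i - mean| = 2.3290 mm
CU = (1 - 2.3290/14.077)*100 = 83.5 %
Therefore Christiansen's uniformity coefficient CU = 83.5 %.


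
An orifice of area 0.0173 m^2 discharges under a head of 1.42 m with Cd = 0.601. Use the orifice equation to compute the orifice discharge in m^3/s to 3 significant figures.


Approach: apply the orifice equation, Q = Cd*A*sqrt(2*g*h).
Q = 0.601 * 0.0173 * sqrt(2*9.81*1.42) = 0.0549 m^3/s
Therefore the orifice discharge = 0.0549 m^3/s.


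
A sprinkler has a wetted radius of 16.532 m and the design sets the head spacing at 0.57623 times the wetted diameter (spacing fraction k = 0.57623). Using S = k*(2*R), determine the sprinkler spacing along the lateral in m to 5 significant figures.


S = 0.57623 * (2 * 16.532) = 19.052 m
Therefore the sprinkler spacing along the lateral = 19.052 m.


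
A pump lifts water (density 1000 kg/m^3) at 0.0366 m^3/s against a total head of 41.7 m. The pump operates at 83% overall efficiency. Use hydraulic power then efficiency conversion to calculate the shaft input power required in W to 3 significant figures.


Approach: apply hydraulic power then efficiency conversion, P = rho*g*Q*H; P_in = P/eta.
Step 1 — hydraulic power (P = rho*g*Q*H):
  P = 1000 * 9.81 * 0.0366 * 41.7 = 14972 W
Step 2 — input power: P_in = P/eta = 14972 / 0.83 = 18000 W
Therefore the shaft input power required = 18000 W.


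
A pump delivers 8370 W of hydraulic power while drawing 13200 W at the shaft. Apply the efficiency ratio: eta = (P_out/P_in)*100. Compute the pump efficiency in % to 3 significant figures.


eta = (8370 / 13200) * 100 = 63.4 %
Therefore the pump efficiency = 63.4 %.


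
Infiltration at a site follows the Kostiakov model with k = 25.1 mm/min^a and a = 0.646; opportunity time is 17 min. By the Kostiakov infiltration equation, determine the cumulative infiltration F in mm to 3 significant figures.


Approach: apply the Kostiakov infiltration equation, F = k*t^a.
F = 25.1 * 17^0.646 = 157 mm
Therefore the cumulative infiltration F = 157 mm.


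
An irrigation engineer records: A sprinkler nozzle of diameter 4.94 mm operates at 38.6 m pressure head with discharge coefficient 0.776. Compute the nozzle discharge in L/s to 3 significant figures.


Approach: apply the orifice equation, Q = Cd*A*sqrt(2*g*h), A = pi*(d/2)^2.
A = pi*(4.94e-3/2)^2 = 1.9167e-05 m^2
Q = 0.776 * 1.9167e-05 * sqrt(2*9.81*38.6) * 1000 = 0.409 L/s
Therefore the nozzle discharge = 0.409 L/s.


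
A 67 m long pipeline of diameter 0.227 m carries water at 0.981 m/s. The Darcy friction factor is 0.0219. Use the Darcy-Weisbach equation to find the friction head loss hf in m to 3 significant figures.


Approach: apply the Darcy-Weisbach equation, hf = f*(L/D)*(v^2/(2g)).
hf = 0.0219 * (67/0.227) * (0.981^2 / (2*9.81))
hf = 0.317 m
Therefore the friction head loss hf = 0.317 m.


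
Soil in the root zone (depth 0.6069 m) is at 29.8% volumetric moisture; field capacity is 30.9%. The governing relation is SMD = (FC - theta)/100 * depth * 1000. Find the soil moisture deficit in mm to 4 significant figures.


SMD = (30.9 - 29.8)/100 * 0.6069 * 1000 = 6.676 mm
Therefore the soil moisture deficit = 6.676 mm.


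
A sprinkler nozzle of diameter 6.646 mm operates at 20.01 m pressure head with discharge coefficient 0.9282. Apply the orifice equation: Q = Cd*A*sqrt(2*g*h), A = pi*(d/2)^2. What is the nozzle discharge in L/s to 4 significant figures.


A = pi*(6.646e-3/2)^2 = 3.46905e-05 m^2
Q = 0.9282 * 3.46905e-05 * sqrt(2*9.81*20.01) * 1000 = 0.6380 L/s
Therefore the nozzle discharge = 0.6380 L/s.


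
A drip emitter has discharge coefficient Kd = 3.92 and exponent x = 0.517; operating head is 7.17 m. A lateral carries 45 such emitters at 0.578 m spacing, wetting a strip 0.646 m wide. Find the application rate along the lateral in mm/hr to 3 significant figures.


Approach: apply the emitter equation with a lateral mass balance, q = Kd*h^x; Q = n*q; rate = Q/(n*spacing*width).
Step 1 — single emitter flow (q = Kd*h^x):
  q = 3.92 * 7.17^0.517 = 10.854 L/hr
Step 2 — total lateral flow: Q = 45 * 10.854 = 488.43 L/hr
Step 3 — wetted area: A = 45 * 0.578 * 0.646 = 16.802 m^2
Step 4 — application rate: Q/A = 488.43/16.802 = 29.1 mm/hr
Therefore the application rate along the lateral = 29.1 mm/hr.


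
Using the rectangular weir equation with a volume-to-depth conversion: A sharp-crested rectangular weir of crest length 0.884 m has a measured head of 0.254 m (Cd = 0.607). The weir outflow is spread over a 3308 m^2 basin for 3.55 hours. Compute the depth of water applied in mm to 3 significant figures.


Approach: apply the rectangular weir equation with a volume-to-depth conversion, Q = (2/3)*Cd*L*sqrt(2g)*H^1.5; d = Q*t/A * 1000.
Step 1 — weir discharge:
  Q = (2/3)*0.607*0.884*sqrt(2*9.81)*0.254^1.5 = 0.20284 m^3/s
Step 2 — volume: V = 0.20284 * 3.55*3600 = 2592.3 m^3
Step 3 — depth: d = V/A * 1000 = 2592.3/3308 * 1000 = 784 mm
Therefore the depth of water applied = 784 mm.


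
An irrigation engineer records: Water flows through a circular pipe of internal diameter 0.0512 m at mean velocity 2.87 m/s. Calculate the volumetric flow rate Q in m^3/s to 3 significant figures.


Approach: apply the continuity equation for pipe flow, Q = A * v with A = pi*(D/2)^2.
A = pi*(0.0512/2)^2 = 0.0020589 m^2
Q = 0.0020589 * 2.87 = 0.00591 m^3/s
Therefore the volumetric flow rate Q = 0.00591 m^3/s.


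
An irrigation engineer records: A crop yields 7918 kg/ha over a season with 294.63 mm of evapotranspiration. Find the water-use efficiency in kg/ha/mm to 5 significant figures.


Approach: apply the water-use efficiency ratio, WUE = yield/ET.
WUE = 7918 / 294.63 = 26.874 kg/ha/mm
Therefore the water-use efficiency = 26.874 kg/ha/mm.


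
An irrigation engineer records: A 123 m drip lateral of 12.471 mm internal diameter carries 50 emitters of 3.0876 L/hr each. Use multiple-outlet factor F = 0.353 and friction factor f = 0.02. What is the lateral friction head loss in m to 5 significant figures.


Approach: apply Darcy-Weisbach with the multiple-outlet F-factor, Q = n*q/(3600*1000) m^3/s; v = Q/A; hf = F*f*(L/D)*(v^2/(2g)).
Q = 50*3.0876/(3600*1000) = 4.288333e-05 m^3/s
A = pi*(12.471e-3/2)^2 = 1.221497e-04 m^2, so v = Q/A = 0.3510719 m/s
hf = 0.353*0.02*(123/0.012471)*(0.3510719^2/(2*9.81)) = 0.43742 m
Therefore the lateral friction head loss = 0.43742 m.


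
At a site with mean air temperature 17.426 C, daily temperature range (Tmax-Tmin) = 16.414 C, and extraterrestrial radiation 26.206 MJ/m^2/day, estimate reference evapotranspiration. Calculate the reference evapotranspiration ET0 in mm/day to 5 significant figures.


Approach: apply the Hargreaves-Samani method, ET0 = 0.0023*(Tmean+17.8)*sqrt(Tmax-Tmin)*0.408*Ra.
ET0 = 0.0023*(17.426+17.8)*sqrt(16.414)*0.408*26.206 = 3.5096 mm/day
Therefore the reference evapotranspiration ET0 = 3.5096 mm/day.


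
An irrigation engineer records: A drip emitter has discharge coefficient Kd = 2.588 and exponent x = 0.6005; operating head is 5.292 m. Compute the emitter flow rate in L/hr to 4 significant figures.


Approach: apply the emitter characteristic equation, q = Kd * h^x.
q = 2.588 * 5.292^0.6005 = 7.039 L/hr
Therefore the emitter flow rate = 7.039 L/hr.


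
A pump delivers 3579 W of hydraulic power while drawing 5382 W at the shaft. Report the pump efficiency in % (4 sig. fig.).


Approach: apply the efficiency ratio, eta = (P_out/P_in)*100.
eta = (3579 / 5382) * 100 = 66.50 %
Therefore the pump efficiency = 66.50 %.


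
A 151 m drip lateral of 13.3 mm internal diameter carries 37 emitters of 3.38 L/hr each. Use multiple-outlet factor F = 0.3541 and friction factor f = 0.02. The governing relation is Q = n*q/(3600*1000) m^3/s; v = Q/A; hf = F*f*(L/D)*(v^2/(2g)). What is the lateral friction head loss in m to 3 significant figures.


Q = 37*3.38/(3600*1000) = 3.4739e-05 m^3/s
A = pi*(13.3e-3/2)^2 = 1.3893e-04 m^2, so v = Q/A = 0.25005 m/s
hf = 0.3541*0.02*(151/0.0133)*(0.25005^2/(2*9.81)) = 0.256 m
Therefore the lateral friction head loss = 0.256 m.


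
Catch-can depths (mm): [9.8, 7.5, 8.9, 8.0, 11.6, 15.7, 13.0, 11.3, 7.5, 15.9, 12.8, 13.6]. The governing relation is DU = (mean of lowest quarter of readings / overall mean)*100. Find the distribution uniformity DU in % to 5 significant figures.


sorted lowest 3 of 12: [7.5, 7.5, 8.0] -> mean = 7.666667 mm
overall mean = 11.30000 mm
DU = (7.666667/11.30000)*100 = 67.847 %
Therefore the distribution uniformity DU = 67.847 %.


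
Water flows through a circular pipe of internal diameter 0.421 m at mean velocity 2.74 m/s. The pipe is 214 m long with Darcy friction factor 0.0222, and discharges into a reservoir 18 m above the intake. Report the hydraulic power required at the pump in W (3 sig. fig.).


Approach: apply continuity + Darcy-Weisbach + hydraulic power, Q = A*v; hf = f*(L/D)*(v^2/(2g)); H = static + hf; P = rho*g*Q*H.
Step 1 — flow rate (continuity, Q = A*v):
  A = pi*(0.421/2)^2 = 0.13920 m^2
  Q = 0.13920 * 2.74 = 0.38142 m^3/s
Step 2 — friction head loss (Darcy-Weisbach):
  hf = 0.0222 * (214/0.421) * (2.74^2 / (2*9.81))
  hf = 4.3180 m
Step 3 — total head: H = 18 + 4.3180 = 22.318 m
Step 4 — hydraulic power (P = rho*g*Q*H):
  P = 1000 * 9.81 * 0.38142 * 22.318 = 83500 W
Therefore the hydraulic power required at the pump = 83500 W.


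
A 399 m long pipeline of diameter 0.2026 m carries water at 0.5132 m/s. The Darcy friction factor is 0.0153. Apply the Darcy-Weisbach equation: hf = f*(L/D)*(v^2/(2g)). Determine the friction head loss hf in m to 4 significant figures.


hf = 0.0153 * (399/0.2026) * (0.5132^2 / (2*9.81))
hf = 0.4045 m
Therefore the friction head loss hf = 0.4045 m.


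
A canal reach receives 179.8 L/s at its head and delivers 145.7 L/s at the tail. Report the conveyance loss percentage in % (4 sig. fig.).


Approach: apply the conveyance loss ratio, loss% = ((Q_head - Q_tail)/Q_head)*100.
loss = ((179.8 - 145.7)/179.8)*100 = 18.97 %
Therefore the conveyance loss percentage = 18.97 %.


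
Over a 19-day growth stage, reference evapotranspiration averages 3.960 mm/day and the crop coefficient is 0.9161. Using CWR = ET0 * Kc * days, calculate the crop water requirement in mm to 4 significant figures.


CWR = 3.960 * 0.9161 * 19 = 68.93 mm
Therefore the crop water requirement = 68.93 mm.


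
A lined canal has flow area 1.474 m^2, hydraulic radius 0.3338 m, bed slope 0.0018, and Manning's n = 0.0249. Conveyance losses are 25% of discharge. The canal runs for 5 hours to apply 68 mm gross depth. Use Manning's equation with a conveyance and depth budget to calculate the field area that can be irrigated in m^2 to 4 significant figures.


Approach: apply Manning's equation with a conveyance and depth budget, Q = (1/n)*A*R^(2/3)*S^(1/2); Q_field = Q*(1-loss); Area = Q_field*t/(d/1000).
Step 1 — canal discharge (Manning's equation):
  Q = (1/0.0249) * 1.474 * 0.3338^(2/3) * 0.0018^(1/2) = 1.20853 m^3/s
Step 2 — delivered flow: Q_field = 1.20853*(1 - 25/100) = 0.906400 m^3/s
Step 3 — volume delivered: V = 0.906400 * 5*3600 = 16315.2 m^3
Step 4 — area served: A = V / (depth/1000) = 16315.2 / 0.068 = 239900 m^2
Therefore the field area that can be irrigated = 239900 m^2.


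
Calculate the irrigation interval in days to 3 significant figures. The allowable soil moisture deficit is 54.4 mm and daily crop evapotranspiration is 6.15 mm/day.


Approach: apply the irrigation interval relation, interval = SMD / ETc.
interval = 54.4 / 6.15 = 8.85 days
Therefore the irrigation interval = 8.85 days.


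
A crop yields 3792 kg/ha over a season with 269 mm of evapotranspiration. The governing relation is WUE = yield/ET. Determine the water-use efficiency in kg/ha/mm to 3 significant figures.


WUE = 3792 / 269 = 14.1 kg/ha/mm
Therefore the water-use efficiency = 14.1 kg/ha/mm.


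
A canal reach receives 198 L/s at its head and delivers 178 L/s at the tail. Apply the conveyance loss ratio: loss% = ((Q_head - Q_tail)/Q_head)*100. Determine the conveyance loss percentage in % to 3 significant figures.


loss = ((198 - 178)/198)*100 = 10.1 %
Therefore the conveyance loss percentage = 10.1 %.


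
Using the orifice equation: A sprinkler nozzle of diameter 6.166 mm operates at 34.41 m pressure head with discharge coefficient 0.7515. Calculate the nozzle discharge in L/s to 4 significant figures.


Approach: apply the orifice equation, Q = Cd*A*sqrt(2*g*h), A = pi*(d/2)^2.
A = pi*(6.166e-3/2)^2 = 2.98605e-05 m^2
Q = 0.7515 * 2.98605e-05 * sqrt(2*9.81*34.41) * 1000 = 0.5831 L/s
Therefore the nozzle discharge = 0.5831 L/s.


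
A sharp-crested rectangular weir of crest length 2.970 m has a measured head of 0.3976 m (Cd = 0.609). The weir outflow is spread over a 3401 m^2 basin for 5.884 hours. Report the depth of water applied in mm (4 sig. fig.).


Approach: apply the rectangular weir equation with a volume-to-depth conversion, Q = (2/3)*Cd*L*sqrt(2g)*H^1.5; d = Q*t/A * 1000.
Step 1 — weir discharge:
  Q = (2/3)*0.609*2.970*sqrt(2*9.81)*0.3976^1.5 = 1.33906 m^3/s
Step 2 — volume: V = 1.33906 * 5.884*3600 = 28364.6 m^3
Step 3 — depth: d = V/A * 1000 = 28364.6/3401 * 1000 = 8340 mm
Therefore the depth of water applied = 8340 mm.


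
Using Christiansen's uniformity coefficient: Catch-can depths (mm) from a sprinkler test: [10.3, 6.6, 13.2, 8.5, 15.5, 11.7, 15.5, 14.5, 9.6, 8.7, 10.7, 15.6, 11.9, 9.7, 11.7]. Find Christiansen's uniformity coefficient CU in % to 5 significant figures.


Approach: apply Christiansen's uniformity coefficient, CU = (1 - mean_abs_deviation/mean)*100.
mean = 11.58000 mm
mean |d_i - mean| = 2.261333 mm
CU = (1 - 2.261333/11.58000)*100 = 80.472 %
Therefore Christiansen's uniformity coefficient CU = 80.472 %.


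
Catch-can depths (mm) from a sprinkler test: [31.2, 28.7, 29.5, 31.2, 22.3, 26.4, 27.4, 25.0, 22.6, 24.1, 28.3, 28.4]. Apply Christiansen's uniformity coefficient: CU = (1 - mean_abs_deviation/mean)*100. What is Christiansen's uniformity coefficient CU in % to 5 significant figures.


mean = 27.09167 mm
mean |d_i - mean| = 2.509722 mm
CU = (1 - 2.509722/27.09167)*100 = 90.736 %
Therefore Christiansen's uniformity coefficient CU = 90.736 %.


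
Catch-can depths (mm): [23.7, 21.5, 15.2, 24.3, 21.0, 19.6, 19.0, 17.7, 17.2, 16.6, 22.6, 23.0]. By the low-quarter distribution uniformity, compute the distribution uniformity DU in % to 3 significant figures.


Approach: apply the low-quarter distribution uniformity, DU = (mean of lowest quarter of readings / overall mean)*100.
sorted lowest 3 of 12: [15.2, 16.6, 17.2] -> mean = 16.333 mm
overall mean = 20.117 mm
DU = (16.333/20.117)*100 = 81.2 %
Therefore the distribution uniformity DU = 81.2 %.


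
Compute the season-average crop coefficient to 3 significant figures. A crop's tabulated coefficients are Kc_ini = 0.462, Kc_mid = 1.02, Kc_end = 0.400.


Approach: apply a simple seasonal average, Kc_avg = (Kc_ini + Kc_mid + Kc_end)/3.
Kc_avg = (0.462 + 1.02 + 0.400)/3 = 0.627
Therefore the season-average crop coefficient = 0.627.


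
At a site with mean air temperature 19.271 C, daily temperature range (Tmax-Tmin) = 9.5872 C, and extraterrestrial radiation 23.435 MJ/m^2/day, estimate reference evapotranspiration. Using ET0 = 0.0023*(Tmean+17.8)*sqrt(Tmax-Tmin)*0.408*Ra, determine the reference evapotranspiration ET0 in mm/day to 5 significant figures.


ET0 = 0.0023*(19.271+17.8)*sqrt(9.5872)*0.408*23.435 = 2.5243 mm/day
Therefore the reference evapotranspiration ET0 = 2.5243 mm/day.


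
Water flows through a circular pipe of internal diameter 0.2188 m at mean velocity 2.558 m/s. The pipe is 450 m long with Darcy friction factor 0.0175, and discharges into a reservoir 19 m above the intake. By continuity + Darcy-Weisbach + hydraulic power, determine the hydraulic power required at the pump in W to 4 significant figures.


Approach: apply continuity + Darcy-Weisbach + hydraulic power, Q = A*v; hf = f*(L/D)*(v^2/(2g)); H = static + hf; P = rho*g*Q*H.
Step 1 — flow rate (continuity, Q = A*v):
  A = pi*(0.2188/2)^2 = 0.0375997 m^2
  Q = 0.0375997 * 2.558 = 0.0961801 m^3/s
Step 2 — friction head loss (Darcy-Weisbach):
  hf = 0.0175 * (450/0.2188) * (2.558^2 / (2*9.81))
  hf = 12.0034 m
Step 3 — total head: H = 19 + 12.0034 = 31.0034 m
Step 4 — hydraulic power (P = rho*g*Q*H):
  P = 1000 * 9.81 * 0.0961801 * 31.0034 = 29250 W
Therefore the hydraulic power required at the pump = 29250 W.


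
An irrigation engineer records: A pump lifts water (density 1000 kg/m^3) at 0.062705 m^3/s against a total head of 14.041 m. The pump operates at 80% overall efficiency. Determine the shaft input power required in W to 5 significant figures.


Approach: apply hydraulic power then efficiency conversion, P = rho*g*Q*H; P_in = P/eta.
Step 1 — hydraulic power (P = rho*g*Q*H):
  P = 1000 * 9.81 * 0.062705 * 14.041 = 8637.125 W
Step 2 — input power: P_in = P/eta = 8637.125 / 0.8 = 10796 W
Therefore the shaft input power required = 10796 W.


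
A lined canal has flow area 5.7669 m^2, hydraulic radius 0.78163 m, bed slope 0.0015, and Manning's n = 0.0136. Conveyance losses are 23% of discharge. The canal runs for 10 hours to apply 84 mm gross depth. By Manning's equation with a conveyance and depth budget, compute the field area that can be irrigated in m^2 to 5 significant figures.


Approach: apply Manning's equation with a conveyance and depth budget, Q = (1/n)*A*R^(2/3)*S^(1/2); Q_field = Q*(1-loss); Area = Q_field*t/(d/1000).
Step 1 — canal discharge (Manning's equation):
  Q = (1/0.0136) * 5.7669 * 0.78163^(2/3) * 0.0015^(1/2) = 13.93531 m^3/s
Step 2 — delivered flow: Q_field = 13.93531*(1 - 23/100) = 10.73019 m^3/s
Step 3 — volume delivered: V = 10.73019 * 10*3600 = 386286.8 m^3
Step 4 — area served: A = V / (depth/1000) = 386286.8 / 0.084 = 4598700 m^2
Therefore the field area that can be irrigated = 4598700 m^2.


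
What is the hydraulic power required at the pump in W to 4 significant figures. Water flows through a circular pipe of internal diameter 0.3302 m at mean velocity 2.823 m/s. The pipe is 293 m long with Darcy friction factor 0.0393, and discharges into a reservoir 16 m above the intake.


Approach: apply continuity + Darcy-Weisbach + hydraulic power, Q = A*v; hf = f*(L/D)*(v^2/(2g)); H = static + hf; P = rho*g*Q*H.
Step 1 — flow rate (continuity, Q = A*v):
  A = pi*(0.3302/2)^2 = 0.0856336 m^2
  Q = 0.0856336 * 2.823 = 0.241744 m^3/s
Step 2 — friction head loss (Darcy-Weisbach):
  hf = 0.0393 * (293/0.3302) * (2.823^2 / (2*9.81))
  hf = 14.1647 m
Step 3 — total head: H = 16 + 14.1647 = 30.1647 m
Step 4 — hydraulic power (P = rho*g*Q*H):
  P = 1000 * 9.81 * 0.241744 * 30.1647 = 71540 W
Therefore the hydraulic power required at the pump = 71540 W.


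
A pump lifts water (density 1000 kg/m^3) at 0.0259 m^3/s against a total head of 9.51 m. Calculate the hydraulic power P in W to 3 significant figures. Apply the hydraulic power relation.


Approach: apply the hydraulic power relation, P = rho*g*Q*H.
P = 1000 * 9.81 * 0.0259 * 9.51 = 2420 W
Therefore the hydraulic power P = 2420 W.


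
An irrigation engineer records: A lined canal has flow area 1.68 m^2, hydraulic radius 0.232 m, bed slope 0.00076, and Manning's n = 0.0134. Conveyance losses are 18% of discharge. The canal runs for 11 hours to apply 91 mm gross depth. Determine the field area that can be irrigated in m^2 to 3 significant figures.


Approach: apply Manning's equation with a conveyance and depth budget, Q = (1/n)*A*R^(2/3)*S^(1/2); Q_field = Q*(1-loss); Area = Q_field*t/(d/1000).
Step 1 — canal discharge (Manning's equation):
  Q = (1/0.0134) * 1.68 * 0.232^(2/3) * 0.00076^(1/2) = 1.3050 m^3/s
Step 2 — delivered flow: Q_field = 1.3050*(1 - 18/100) = 1.0701 m^3/s
Step 3 — volume delivered: V = 1.0701 * 11*3600 = 42375 m^3
Step 4 — area served: A = V / (depth/1000) = 42375 / 0.091 = 466000 m^2
Therefore the field area that can be irrigated = 466000 m^2.


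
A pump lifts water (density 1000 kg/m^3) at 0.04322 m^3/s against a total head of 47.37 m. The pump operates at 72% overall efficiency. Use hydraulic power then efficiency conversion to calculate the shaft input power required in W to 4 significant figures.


Approach: apply hydraulic power then efficiency conversion, P = rho*g*Q*H; P_in = P/eta.
Step 1 — hydraulic power (P = rho*g*Q*H):
  P = 1000 * 9.81 * 0.04322 * 47.37 = 20084.3 W
Step 2 — input power: P_in = P/eta = 20084.3 / 0.72 = 27890 W
Therefore the shaft input power required = 27890 W.


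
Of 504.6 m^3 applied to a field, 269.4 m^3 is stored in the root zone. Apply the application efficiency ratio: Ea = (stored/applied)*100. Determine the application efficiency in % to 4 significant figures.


Ea = (269.4/504.6)*100 = 53.39 %
Therefore the application efficiency = 53.39 %.


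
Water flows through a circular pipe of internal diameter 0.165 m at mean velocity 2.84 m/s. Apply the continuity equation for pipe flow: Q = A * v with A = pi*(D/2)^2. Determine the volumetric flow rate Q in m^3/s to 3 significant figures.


A = pi*(0.165/2)^2 = 0.021382 m^2
Q = 0.021382 * 2.84 = 0.0607 m^3/s
Therefore the volumetric flow rate Q = 0.0607 m^3/s.


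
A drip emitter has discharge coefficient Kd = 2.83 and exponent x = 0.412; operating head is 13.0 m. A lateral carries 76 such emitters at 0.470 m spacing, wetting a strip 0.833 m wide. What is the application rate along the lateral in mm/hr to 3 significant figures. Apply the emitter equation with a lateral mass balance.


Approach: apply the emitter equation with a lateral mass balance, q = Kd*h^x; Q = n*q; rate = Q/(n*spacing*width).
Step 1 — single emitter flow (q = Kd*h^x):
  q = 2.83 * 13.0^0.412 = 8.1420 L/hr
Step 2 — total lateral flow: Q = 76 * 8.1420 = 618.79 L/hr
Step 3 — wetted area: A = 76 * 0.470 * 0.833 = 29.755 m^2
Step 4 — application rate: Q/A = 618.79/29.755 = 20.8 mm/hr
Therefore the application rate along the lateral = 20.8 mm/hr.


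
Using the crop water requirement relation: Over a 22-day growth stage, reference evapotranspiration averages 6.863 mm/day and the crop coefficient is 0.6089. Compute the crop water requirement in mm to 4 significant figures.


Approach: apply the crop water requirement relation, CWR = ET0 * Kc * days.
CWR = 6.863 * 0.6089 * 22 = 91.94 mm
Therefore the crop water requirement = 91.94 mm.


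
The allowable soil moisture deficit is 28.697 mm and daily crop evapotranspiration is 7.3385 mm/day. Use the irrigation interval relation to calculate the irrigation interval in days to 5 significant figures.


Approach: apply the irrigation interval relation, interval = SMD / ETc.
interval = 28.697 / 7.3385 = 3.9105 days
Therefore the irrigation interval = 3.9105 days.


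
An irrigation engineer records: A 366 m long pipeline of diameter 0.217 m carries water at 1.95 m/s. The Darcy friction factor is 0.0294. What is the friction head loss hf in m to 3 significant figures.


Approach: apply the Darcy-Weisbach equation, hf = f*(L/D)*(v^2/(2g)).
hf = 0.0294 * (366/0.217) * (1.95^2 / (2*9.81))
hf = 9.61 m
Therefore the friction head loss hf = 9.61 m.


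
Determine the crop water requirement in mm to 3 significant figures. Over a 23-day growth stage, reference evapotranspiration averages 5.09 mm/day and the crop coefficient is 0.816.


Approach: apply the crop water requirement relation, CWR = ET0 * Kc * days.
CWR = 5.09 * 0.816 * 23 = 95.5 mm
Therefore the crop water requirement = 95.5 mm.


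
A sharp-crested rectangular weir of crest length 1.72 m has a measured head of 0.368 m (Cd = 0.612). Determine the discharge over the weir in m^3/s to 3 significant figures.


Approach: apply the rectangular weir equation, Q = (2/3)*Cd*L*sqrt(2g)*H^1.5.
Q = (2/3)*0.612*1.72*sqrt(2*9.81)*0.368^1.5 = 0.694 m^3/s
Therefore the discharge over the weir = 0.694 m^3/s.


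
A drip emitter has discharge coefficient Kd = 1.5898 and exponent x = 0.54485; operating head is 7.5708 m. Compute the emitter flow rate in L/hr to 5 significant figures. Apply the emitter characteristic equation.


Approach: apply the emitter characteristic equation, q = Kd * h^x.
q = 1.5898 * 7.5708^0.54485 = 4.7901 L/hr
Therefore the emitter flow rate = 4.7901 L/hr.


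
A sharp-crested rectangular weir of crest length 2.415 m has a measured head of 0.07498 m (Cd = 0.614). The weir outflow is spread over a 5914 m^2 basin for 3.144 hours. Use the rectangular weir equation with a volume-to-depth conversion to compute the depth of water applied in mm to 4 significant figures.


Approach: apply the rectangular weir equation with a volume-to-depth conversion, Q = (2/3)*Cd*L*sqrt(2g)*H^1.5; d = Q*t/A * 1000.
Step 1 — weir discharge:
  Q = (2/3)*0.614*2.415*sqrt(2*9.81)*0.07498^1.5 = 0.0899005 m^3/s
Step 2 — volume: V = 0.0899005 * 3.144*3600 = 1017.53 m^3
Step 3 — depth: d = V/A * 1000 = 1017.53/5914 * 1000 = 172.1 mm
Therefore the depth of water applied = 172.1 mm.


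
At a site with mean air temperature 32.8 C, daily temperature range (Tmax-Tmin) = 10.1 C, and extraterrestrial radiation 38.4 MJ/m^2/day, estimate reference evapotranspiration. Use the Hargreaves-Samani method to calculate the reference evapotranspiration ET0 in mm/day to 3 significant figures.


Approach: apply the Hargreaves-Samani method, ET0 = 0.0023*(Tmean+17.8)*sqrt(Tmax-Tmin)*0.408*Ra.
ET0 = 0.0023*(32.8+17.8)*sqrt(10.1)*0.408*38.4 = 5.79 mm/day
Therefore the reference evapotranspiration ET0 = 5.79 mm/day.


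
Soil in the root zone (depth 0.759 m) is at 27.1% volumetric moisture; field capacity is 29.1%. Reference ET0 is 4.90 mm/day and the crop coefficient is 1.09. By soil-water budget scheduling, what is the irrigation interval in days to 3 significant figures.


Approach: apply soil-water budget scheduling, SMD = (FC-theta)/100*depth*1000; ETc = ET0*Kc; interval = SMD/ETc.
Step 1 — soil moisture deficit:
  SMD = (29.1 - 27.1)/100 * 0.759 * 1000 = 15.180 mm
Step 2 — daily crop ET (ETc = ET0*Kc):
  ETc = 4.90 * 1.09 = 5.3410 mm/day
Step 3 — irrigation interval (SMD/ETc):
  interval = 15.180 / 5.3410 = 2.84 days
Therefore the irrigation interval = 2.84 days.


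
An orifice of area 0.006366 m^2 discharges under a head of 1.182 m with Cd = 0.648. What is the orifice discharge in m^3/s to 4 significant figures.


Approach: apply the orifice equation, Q = Cd*A*sqrt(2*g*h).
Q = 0.648 * 0.006366 * sqrt(2*9.81*1.182) = 0.01987 m^3/s
Therefore the orifice discharge = 0.01987 m^3/s.


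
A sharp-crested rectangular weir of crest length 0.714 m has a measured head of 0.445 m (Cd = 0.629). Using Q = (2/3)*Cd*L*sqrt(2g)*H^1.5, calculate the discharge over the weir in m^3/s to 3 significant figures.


Q = (2/3)*0.629*0.714*sqrt(2*9.81)*0.445^1.5 = 0.394 m^3/s
Therefore the discharge over the weir = 0.394 m^3/s.


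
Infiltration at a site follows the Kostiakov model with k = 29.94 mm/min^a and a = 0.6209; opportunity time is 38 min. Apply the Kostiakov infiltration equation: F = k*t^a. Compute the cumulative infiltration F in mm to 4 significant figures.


F = 29.94 * 38^0.6209 = 286.5 mm
Therefore the cumulative infiltration F = 286.5 mm.


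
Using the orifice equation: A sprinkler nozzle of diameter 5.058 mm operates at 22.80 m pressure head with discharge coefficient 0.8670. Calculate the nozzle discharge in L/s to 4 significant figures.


Approach: apply the orifice equation, Q = Cd*A*sqrt(2*g*h), A = pi*(d/2)^2.
A = pi*(5.058e-3/2)^2 = 2.00931e-05 m^2
Q = 0.8670 * 2.00931e-05 * sqrt(2*9.81*22.80) * 1000 = 0.3685 L/s
Therefore the nozzle discharge = 0.3685 L/s.


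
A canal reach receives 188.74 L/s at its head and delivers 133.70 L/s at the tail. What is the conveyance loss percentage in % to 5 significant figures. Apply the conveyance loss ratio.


Approach: apply the conveyance loss ratio, loss% = ((Q_head - Q_tail)/Q_head)*100.
loss = ((188.74 - 133.70)/188.74)*100 = 29.162 %
Therefore the conveyance loss percentage = 29.162 %.


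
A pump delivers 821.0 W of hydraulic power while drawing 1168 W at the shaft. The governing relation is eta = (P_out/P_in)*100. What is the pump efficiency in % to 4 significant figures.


eta = (821.0 / 1168) * 100 = 70.29 %
Therefore the pump efficiency = 70.29 %.


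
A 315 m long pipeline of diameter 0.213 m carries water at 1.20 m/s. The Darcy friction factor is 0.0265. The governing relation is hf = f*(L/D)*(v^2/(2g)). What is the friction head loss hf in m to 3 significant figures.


hf = 0.0265 * (315/0.213) * (1.20^2 / (2*9.81))
hf = 2.88 m
Therefore the friction head loss hf = 2.88 m.


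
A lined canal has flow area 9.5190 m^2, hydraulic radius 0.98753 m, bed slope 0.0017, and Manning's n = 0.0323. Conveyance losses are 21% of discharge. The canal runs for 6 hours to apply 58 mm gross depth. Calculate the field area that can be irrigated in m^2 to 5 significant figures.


Approach: apply Manning's equation with a conveyance and depth budget, Q = (1/n)*A*R^(2/3)*S^(1/2); Q_field = Q*(1-loss); Area = Q_field*t/(d/1000).
Step 1 — canal discharge (Manning's equation):
  Q = (1/0.0323) * 9.5190 * 0.98753^(2/3) * 0.0017^(1/2) = 12.04981 m^3/s
Step 2 — delivered flow: Q_field = 12.04981*(1 - 21/100) = 9.519348 m^3/s
Step 3 — volume delivered: V = 9.519348 * 6*3600 = 205617.9 m^3
Step 4 — area served: A = V / (depth/1000) = 205617.9 / 0.058 = 3545100 m^2
Therefore the field area that can be irrigated = 3545100 m^2.


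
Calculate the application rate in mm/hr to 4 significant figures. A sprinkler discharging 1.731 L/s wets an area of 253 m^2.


Approach: apply the application rate relation, rate = (Q/A)*3600.
rate = (1.731 / 253) * 3600 = 24.63 mm/hr
Therefore the application rate = 24.63 mm/hr.


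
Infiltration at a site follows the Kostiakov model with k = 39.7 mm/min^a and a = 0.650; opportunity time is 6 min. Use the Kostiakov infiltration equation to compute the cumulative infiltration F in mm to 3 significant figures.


Approach: apply the Kostiakov infiltration equation, F = k*t^a.
F = 39.7 * 6^0.650 = 127 mm
Therefore the cumulative infiltration F = 127 mm.


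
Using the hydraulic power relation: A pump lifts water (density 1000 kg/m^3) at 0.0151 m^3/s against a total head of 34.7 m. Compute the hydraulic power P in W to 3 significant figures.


Approach: apply the hydraulic power relation, P = rho*g*Q*H.
P = 1000 * 9.81 * 0.0151 * 34.7 = 5140 W
Therefore the hydraulic power P = 5140 W.


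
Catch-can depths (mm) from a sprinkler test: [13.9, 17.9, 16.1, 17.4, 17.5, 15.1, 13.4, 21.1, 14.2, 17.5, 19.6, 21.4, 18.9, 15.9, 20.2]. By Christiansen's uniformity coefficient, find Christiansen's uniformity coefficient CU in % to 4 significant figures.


Approach: apply Christiansen's uniformity coefficient, CU = (1 - mean_abs_deviation/mean)*100.
mean = 17.3400 mm
mean |d_i - mean| = 2.05867 mm
CU = (1 - 2.05867/17.3400)*100 = 88.13 %
Therefore Christiansen's uniformity coefficient CU = 88.13 %.


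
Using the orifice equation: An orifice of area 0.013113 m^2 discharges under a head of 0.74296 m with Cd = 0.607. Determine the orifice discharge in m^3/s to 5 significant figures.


Approach: apply the orifice equation, Q = Cd*A*sqrt(2*g*h).
Q = 0.607 * 0.013113 * sqrt(2*9.81*0.74296) = 0.030389 m^3/s
Therefore the orifice discharge = 0.030389 m^3/s.


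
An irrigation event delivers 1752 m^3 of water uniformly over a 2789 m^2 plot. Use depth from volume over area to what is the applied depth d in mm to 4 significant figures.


Approach: apply depth from volume over area, d = (V/A)*1000.
d = (1752 / 2789) * 1000 = 628.2 mm
Therefore the applied depth d = 628.2 mm.


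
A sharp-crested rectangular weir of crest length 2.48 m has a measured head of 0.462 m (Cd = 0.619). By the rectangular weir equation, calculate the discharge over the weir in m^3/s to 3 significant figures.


Approach: apply the rectangular weir equation, Q = (2/3)*Cd*L*sqrt(2g)*H^1.5.
Q = (2/3)*0.619*2.48*sqrt(2*9.81)*0.462^1.5 = 1.42 m^3/s
Therefore the discharge over the weir = 1.42 m^3/s.


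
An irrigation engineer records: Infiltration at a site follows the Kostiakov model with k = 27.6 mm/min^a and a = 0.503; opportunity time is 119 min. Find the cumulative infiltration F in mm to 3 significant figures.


Approach: apply the Kostiakov infiltration equation, F = k*t^a.
F = 27.6 * 119^0.503 = 305 mm
Therefore the cumulative infiltration F = 305 mm.


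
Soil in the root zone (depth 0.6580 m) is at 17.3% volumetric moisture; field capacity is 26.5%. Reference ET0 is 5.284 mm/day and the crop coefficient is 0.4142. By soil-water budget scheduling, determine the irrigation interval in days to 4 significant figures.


Approach: apply soil-water budget scheduling, SMD = (FC-theta)/100*depth*1000; ETc = ET0*Kc; interval = SMD/ETc.
Step 1 — soil moisture deficit:
  SMD = (26.5 - 17.3)/100 * 0.6580 * 1000 = 60.5360 mm
Step 2 — daily crop ET (ETc = ET0*Kc):
  ETc = 5.284 * 0.4142 = 2.18863 mm/day
Step 3 — irrigation interval (SMD/ETc):
  interval = 60.5360 / 2.18863 = 27.66 days
Therefore the irrigation interval = 27.66 days.


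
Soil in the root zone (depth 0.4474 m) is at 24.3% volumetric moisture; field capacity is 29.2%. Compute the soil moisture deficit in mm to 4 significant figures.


Approach: apply the soil moisture deficit relation, SMD = (FC - theta)/100 * depth * 1000.
SMD = (29.2 - 24.3)/100 * 0.4474 * 1000 = 21.92 mm
Therefore the soil moisture deficit = 21.92 mm.


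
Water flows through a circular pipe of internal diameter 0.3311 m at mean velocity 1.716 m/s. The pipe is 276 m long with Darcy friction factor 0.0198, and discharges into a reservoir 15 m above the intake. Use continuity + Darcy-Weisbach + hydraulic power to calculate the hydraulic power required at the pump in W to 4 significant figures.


Approach: apply continuity + Darcy-Weisbach + hydraulic power, Q = A*v; hf = f*(L/D)*(v^2/(2g)); H = static + hf; P = rho*g*Q*H.
Step 1 — flow rate (continuity, Q = A*v):
  A = pi*(0.3311/2)^2 = 0.0861010 m^2
  Q = 0.0861010 * 1.716 = 0.147749 m^3/s
Step 2 — friction head loss (Darcy-Weisbach):
  hf = 0.0198 * (276/0.3311) * (1.716^2 / (2*9.81))
  hf = 2.47714 m
Step 3 — total head: H = 15 + 2.47714 = 17.4771 m
Step 4 — hydraulic power (P = rho*g*Q*H):
  P = 1000 * 9.81 * 0.147749 * 17.4771 = 25330 W
Therefore the hydraulic power required at the pump = 25330 W.


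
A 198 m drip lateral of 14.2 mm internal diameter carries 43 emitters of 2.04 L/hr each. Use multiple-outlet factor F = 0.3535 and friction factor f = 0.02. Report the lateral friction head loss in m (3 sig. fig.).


Approach: apply Darcy-Weisbach with the multiple-outlet F-factor, Q = n*q/(3600*1000) m^3/s; v = Q/A; hf = F*f*(L/D)*(v^2/(2g)).
Q = 43*2.04/(3600*1000) = 2.4367e-05 m^3/s
A = pi*(14.2e-3/2)^2 = 1.5837e-04 m^2, so v = Q/A = 0.15386 m/s
hf = 0.3535*0.02*(198/0.0142)*(0.15386^2/(2*9.81)) = 0.119 m
Therefore the lateral friction head loss = 0.119 m.
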